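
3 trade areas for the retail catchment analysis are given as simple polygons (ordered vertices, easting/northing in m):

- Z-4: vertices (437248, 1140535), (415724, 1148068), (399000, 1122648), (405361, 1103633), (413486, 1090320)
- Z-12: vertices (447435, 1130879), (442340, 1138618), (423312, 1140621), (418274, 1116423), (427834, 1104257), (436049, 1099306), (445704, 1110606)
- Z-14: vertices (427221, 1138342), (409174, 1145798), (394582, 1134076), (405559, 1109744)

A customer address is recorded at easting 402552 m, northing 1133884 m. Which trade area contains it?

Cast a ray rightward from (402552, 1133884). For each polygon, the edges (by vertex number in listed order) whose endpoints lie on opposite sides of northing = 1133884, where each meets that height, and whether that is right or left of the point:
Z-4: 2–3 at easting≈406392.2 (right), 5–1 at easting≈434100.7 (right) → 2 crossings.
Z-12: 1–2 at easting≈445456.6 (right), 3–4 at easting≈421909.4 (right) → 2 crossings.
Z-14: 3–4 at easting≈394668.6 (left), 4–1 at easting≈423844.2 (right) → 1 crossing.
Only Z-14 has an odd count, so the point is inside Z-14.

Z-14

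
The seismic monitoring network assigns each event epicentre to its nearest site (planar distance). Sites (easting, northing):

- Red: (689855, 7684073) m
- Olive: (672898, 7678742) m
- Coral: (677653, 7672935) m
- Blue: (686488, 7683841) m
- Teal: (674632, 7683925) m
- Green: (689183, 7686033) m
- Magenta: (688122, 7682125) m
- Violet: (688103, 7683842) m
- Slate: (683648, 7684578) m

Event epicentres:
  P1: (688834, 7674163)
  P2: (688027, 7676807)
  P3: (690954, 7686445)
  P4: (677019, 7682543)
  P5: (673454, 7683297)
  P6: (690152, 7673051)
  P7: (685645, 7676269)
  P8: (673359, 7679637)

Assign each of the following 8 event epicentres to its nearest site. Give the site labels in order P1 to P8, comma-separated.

Magenta, Magenta, Green, Teal, Teal, Magenta, Magenta, Olive

P1 → Magenta (d²=63900388.00)
P2 → Magenta (d²=28290149.00)
P3 → Green (d²=3306185.00)
P4 → Teal (d²=7607693.00)
P5 → Teal (d²=1782068.00)
P6 → Magenta (d²=86458376.00)
P7 → Magenta (d²=40428265.00)
P8 → Olive (d²=1013546.00)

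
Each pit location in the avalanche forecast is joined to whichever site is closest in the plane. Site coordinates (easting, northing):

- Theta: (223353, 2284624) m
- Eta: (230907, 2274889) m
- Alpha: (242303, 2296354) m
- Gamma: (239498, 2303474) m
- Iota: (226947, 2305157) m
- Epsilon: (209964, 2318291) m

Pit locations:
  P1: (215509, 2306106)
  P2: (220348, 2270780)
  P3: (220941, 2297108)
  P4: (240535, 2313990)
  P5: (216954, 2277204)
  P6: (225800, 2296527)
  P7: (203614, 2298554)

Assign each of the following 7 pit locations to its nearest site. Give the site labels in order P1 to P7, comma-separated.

Iota, Eta, Iota, Gamma, Theta, Iota, Epsilon

P1 → Iota (d²=131728445.00)
P2 → Eta (d²=128376362.00)
P3 → Iota (d²=100858437.00)
P4 → Gamma (d²=111661625.00)
P5 → Theta (d²=96003601.00)
P6 → Iota (d²=75792509.00)
P7 → Epsilon (d²=429871669.00)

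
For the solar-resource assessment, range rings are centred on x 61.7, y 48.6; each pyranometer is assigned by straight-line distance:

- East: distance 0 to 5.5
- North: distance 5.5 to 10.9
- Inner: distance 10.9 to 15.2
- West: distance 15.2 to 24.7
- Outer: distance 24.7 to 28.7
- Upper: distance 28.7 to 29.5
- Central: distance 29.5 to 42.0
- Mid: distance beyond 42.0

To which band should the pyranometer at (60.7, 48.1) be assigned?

East

Distance = √((60.7−61.7)² + (48.1−48.6)²) = √(1.000 + 0.250) = 1.118.
0 ≤ 1.118 < 5.5 → East.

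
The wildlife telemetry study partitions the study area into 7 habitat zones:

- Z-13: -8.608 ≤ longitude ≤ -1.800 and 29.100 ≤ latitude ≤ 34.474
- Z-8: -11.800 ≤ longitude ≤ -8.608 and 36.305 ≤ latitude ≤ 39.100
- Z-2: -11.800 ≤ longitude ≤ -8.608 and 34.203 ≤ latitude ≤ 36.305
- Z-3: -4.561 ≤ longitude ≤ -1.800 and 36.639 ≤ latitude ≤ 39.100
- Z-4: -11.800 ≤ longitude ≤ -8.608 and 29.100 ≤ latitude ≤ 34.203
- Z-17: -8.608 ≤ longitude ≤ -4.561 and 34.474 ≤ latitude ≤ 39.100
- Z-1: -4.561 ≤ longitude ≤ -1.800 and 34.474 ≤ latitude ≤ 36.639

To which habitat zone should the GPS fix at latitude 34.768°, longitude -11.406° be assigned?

The point has longitude = -11.406 and latitude = 34.768.
Only Z-2 satisfies -11.800 ≤ longitude ≤ -8.608 and 34.203 ≤ latitude ≤ 36.305.

Z-2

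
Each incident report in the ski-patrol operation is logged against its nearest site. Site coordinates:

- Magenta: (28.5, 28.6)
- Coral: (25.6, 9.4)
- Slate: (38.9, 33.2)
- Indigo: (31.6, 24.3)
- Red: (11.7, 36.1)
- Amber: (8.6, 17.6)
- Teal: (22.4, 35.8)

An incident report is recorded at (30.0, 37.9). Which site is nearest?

Squared distances to each site:
Magenta: 88.740; Coral: 831.610; Slate: 101.300; Indigo: 187.520; Red: 338.130; Amber: 870.050; Teal: 62.170.
Minimum at Teal.

Teal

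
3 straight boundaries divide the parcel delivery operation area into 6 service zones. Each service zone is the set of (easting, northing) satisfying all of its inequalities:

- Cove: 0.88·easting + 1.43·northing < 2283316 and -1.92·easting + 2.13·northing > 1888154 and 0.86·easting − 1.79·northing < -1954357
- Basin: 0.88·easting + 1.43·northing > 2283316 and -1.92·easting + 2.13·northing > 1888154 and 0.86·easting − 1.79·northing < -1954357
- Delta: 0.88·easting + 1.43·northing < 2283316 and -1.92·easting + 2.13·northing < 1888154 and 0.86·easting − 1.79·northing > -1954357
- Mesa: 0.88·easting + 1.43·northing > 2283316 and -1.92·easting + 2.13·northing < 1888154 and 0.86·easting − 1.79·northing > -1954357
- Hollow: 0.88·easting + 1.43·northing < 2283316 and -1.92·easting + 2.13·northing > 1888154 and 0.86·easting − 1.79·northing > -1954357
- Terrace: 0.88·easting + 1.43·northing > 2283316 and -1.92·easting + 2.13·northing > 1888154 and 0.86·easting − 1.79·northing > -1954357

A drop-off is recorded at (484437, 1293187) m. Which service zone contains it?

Delta

0.88·484437 + 1.43·1293187 = 2275561.970, which is < 2283316
-1.92·484437 + 2.13·1293187 = 1824369.270, which is < 1888154
0.86·484437 − 1.79·1293187 = -1898188.910, which is > -1954357
This sign pattern matches Delta.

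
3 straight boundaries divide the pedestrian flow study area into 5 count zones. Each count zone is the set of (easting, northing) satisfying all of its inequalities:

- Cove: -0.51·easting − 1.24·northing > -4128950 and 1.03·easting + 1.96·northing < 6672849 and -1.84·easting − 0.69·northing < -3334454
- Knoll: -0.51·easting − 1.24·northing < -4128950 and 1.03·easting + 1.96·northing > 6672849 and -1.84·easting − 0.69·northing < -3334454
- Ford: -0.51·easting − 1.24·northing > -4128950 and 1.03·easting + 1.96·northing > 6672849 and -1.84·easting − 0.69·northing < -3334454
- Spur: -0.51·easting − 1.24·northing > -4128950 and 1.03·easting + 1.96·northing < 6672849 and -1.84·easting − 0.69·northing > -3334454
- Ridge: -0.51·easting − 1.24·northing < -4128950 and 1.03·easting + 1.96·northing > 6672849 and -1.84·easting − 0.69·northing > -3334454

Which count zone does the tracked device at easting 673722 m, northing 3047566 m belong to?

-0.51·673722 − 1.24·3047566 = -4122580.060, which is > -4128950
1.03·673722 + 1.96·3047566 = 6667163.020, which is < 6672849
-1.84·673722 − 0.69·3047566 = -3342469.020, which is < -3334454
This sign pattern matches Cove.

Cove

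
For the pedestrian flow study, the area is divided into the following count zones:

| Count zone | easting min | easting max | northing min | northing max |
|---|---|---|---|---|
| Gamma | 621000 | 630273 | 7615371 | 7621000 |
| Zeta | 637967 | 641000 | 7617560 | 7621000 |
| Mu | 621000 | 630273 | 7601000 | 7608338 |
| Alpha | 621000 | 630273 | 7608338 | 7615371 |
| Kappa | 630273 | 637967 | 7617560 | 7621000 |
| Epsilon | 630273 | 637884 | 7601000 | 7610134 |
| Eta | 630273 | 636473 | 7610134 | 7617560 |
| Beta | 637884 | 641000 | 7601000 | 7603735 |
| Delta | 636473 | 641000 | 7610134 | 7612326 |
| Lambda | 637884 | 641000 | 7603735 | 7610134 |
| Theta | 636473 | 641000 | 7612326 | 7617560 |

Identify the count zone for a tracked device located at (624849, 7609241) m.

The point has easting = 624849 and northing = 7609241.
Only Alpha satisfies 621000 ≤ easting ≤ 630273 and 7608338 ≤ northing ≤ 7615371.

Alpha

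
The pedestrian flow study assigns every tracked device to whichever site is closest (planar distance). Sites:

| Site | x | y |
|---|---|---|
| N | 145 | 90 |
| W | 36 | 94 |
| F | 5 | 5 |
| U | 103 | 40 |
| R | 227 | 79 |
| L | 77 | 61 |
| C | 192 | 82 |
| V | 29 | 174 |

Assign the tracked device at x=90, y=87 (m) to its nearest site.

Squared distances to each site:
N: 3034.000; W: 2965.000; F: 13949.000; U: 2378.000; R: 18833.000; L: 845.000; C: 10429.000; V: 11290.000.
Minimum at L.

L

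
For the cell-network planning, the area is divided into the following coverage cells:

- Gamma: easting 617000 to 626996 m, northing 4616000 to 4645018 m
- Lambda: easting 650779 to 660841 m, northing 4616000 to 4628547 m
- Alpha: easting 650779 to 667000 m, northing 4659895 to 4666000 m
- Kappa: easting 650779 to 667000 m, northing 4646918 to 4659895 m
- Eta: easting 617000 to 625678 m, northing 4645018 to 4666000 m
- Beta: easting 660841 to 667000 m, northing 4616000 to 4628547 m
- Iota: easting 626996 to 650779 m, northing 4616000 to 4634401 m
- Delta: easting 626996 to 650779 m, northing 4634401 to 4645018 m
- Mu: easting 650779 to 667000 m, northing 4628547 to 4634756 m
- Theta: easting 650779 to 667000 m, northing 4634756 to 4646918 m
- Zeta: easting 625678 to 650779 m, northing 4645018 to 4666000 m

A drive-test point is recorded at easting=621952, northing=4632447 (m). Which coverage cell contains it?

The point has easting = 621952 and northing = 4632447.
Only Gamma satisfies 617000 ≤ easting ≤ 626996 and 4616000 ≤ northing ≤ 4645018.

Gamma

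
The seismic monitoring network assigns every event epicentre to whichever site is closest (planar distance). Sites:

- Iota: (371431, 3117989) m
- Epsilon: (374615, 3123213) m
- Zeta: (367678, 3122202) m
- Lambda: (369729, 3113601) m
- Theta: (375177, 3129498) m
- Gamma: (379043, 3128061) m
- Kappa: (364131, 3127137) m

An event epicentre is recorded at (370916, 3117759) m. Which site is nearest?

Squared distances to each site:
Iota: 318125.000; Epsilon: 43428717.000; Zeta: 30224893.000; Lambda: 18697933.000; Theta: 155960242.000; Gamma: 172179333.000; Kappa: 133983109.000.
Minimum at Iota.

Iota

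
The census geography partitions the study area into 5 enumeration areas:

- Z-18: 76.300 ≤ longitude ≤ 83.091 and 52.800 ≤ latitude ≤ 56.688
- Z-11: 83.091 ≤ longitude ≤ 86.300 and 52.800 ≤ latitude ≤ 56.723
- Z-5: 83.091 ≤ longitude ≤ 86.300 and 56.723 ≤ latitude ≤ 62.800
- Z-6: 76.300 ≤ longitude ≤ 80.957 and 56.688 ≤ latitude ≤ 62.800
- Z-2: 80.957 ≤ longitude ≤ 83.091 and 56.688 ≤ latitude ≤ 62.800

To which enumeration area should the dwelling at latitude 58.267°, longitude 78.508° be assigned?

Z-6

The point has longitude = 78.508 and latitude = 58.267.
Only Z-6 satisfies 76.300 ≤ longitude ≤ 80.957 and 56.688 ≤ latitude ≤ 62.800.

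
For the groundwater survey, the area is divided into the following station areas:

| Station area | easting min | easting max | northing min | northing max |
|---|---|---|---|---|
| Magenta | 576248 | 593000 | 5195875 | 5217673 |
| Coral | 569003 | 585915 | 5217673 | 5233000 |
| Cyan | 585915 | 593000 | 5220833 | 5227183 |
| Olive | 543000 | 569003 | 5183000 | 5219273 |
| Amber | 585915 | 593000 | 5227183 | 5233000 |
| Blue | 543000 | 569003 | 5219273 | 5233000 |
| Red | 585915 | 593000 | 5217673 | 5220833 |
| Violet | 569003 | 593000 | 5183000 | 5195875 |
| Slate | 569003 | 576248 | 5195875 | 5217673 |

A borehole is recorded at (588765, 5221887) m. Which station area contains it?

Cyan

The point has easting = 588765 and northing = 5221887.
Only Cyan satisfies 585915 ≤ easting ≤ 593000 and 5220833 ≤ northing ≤ 5227183.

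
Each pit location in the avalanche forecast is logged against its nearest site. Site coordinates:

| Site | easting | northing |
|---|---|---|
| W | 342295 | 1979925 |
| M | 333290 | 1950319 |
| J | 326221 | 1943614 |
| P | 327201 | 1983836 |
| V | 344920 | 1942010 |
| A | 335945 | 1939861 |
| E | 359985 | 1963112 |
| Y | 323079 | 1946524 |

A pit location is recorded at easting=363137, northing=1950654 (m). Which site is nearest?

E

Squared distances to each site:
W: 1291180405.000; M: 890955634.000; J: 1412352656.000; P: 2392441220.000; V: 406577825.000; A: 855893713.000; E: 165136868.000; Y: 1621700264.000.
Minimum at E.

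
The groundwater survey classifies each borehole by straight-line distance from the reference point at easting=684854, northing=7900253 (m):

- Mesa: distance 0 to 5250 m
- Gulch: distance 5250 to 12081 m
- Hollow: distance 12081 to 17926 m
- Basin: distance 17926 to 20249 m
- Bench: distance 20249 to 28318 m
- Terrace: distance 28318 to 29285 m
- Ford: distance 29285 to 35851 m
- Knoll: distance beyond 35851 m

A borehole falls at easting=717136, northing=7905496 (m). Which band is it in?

Distance = √((717136−684854)² + (7905496−7900253)²) = √(1042127524.000 + 27489049.000) = 32704.993 m.
29285 ≤ 32704.993 < 35851 → Ford.

Ford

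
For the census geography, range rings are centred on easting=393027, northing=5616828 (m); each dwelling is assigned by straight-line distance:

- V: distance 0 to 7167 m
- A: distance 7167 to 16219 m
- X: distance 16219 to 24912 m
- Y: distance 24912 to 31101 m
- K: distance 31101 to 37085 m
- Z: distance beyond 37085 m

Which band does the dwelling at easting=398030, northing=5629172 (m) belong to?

Distance = √((398030−393027)² + (5629172−5616828)²) = √(25030009.000 + 152374336.000) = 13319.322 m.
7167 ≤ 13319.322 < 16219 → A.

A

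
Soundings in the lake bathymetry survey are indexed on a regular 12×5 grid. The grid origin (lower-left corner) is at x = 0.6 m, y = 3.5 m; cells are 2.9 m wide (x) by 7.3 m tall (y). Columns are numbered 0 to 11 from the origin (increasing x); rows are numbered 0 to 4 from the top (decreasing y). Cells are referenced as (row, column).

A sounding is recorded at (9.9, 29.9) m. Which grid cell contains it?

Column index: ⌊(9.9 − 0.6) / 2.9⌋ = ⌊3.207⌋ = 3
Row offset from origin: ⌊(29.9 − 3.5) / 7.3⌋ = ⌊3.616⌋ = 3 → row 1 (counted from top)

(1, 3)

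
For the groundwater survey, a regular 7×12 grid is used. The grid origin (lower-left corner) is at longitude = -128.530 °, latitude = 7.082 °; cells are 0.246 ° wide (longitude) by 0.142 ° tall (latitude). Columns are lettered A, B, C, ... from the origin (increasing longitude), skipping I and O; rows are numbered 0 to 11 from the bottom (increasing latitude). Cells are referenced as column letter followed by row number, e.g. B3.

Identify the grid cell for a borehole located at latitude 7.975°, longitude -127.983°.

Column index: ⌊(-127.983 − -128.530) / 0.246⌋ = ⌊2.224⌋ = 2 → column C
Row offset from origin: ⌊(7.975 − 7.082) / 0.142⌋ = ⌊6.289⌋ = 6 → row 6

C6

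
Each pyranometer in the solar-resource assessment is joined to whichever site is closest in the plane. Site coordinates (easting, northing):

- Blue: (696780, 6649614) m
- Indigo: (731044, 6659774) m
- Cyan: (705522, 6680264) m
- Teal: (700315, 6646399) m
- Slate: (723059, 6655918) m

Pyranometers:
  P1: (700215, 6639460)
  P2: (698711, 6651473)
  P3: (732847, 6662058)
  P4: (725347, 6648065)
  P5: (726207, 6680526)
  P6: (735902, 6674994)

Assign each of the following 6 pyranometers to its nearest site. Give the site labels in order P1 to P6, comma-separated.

P1 → Teal (d²=48159721.00)
P2 → Blue (d²=7184642.00)
P3 → Indigo (d²=8467465.00)
P4 → Slate (d²=66904553.00)
P5 → Cyan (d²=427937869.00)
P6 → Indigo (d²=255248564.00)

Teal, Blue, Indigo, Slate, Cyan, Indigo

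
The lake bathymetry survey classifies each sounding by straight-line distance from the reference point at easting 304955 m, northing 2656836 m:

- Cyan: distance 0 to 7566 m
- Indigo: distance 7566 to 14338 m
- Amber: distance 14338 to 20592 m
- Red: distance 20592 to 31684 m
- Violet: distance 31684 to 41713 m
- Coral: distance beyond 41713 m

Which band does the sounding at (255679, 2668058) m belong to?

Coral

Distance = √((255679−304955)² + (2668058−2656836)²) = √(2428124176.000 + 125933284.000) = 50537.684 m.
41713 ≤ 50537.684 < ∞ → Coral.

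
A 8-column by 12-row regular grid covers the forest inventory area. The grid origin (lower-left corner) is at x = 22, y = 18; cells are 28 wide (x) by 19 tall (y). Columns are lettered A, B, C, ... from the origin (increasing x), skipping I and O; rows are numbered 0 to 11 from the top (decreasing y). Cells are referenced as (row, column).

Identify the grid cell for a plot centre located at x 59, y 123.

Column index: ⌊(59 − 22) / 28⌋ = ⌊1.321⌋ = 1 → column B
Row offset from origin: ⌊(123 − 18) / 19⌋ = ⌊5.526⌋ = 5 → row 6 (counted from top)

(6, B)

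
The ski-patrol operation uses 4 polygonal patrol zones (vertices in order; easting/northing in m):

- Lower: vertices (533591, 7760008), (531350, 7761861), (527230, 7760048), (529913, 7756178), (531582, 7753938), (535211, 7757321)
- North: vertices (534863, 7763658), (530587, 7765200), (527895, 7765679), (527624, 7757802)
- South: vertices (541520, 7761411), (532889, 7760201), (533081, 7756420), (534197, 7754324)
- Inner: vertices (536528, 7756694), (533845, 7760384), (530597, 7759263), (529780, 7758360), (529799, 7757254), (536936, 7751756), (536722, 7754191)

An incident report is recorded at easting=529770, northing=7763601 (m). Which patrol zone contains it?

Cast a ray rightward from (529770, 7763601). For each polygon, the edges (by vertex number in listed order) whose endpoints lie on opposite sides of northing = 7763601, where each meets that height, and whether that is right or left of the point:
Lower: no edge straddles that height → 0 crossings.
North: 3–4 at easting≈527823.5 (left), 4–1 at easting≈534792.5 (right) → 1 crossing.
South: no edge straddles that height → 0 crossings.
Inner: no edge straddles that height → 0 crossings.
Only North has an odd count, so the point is inside North.

North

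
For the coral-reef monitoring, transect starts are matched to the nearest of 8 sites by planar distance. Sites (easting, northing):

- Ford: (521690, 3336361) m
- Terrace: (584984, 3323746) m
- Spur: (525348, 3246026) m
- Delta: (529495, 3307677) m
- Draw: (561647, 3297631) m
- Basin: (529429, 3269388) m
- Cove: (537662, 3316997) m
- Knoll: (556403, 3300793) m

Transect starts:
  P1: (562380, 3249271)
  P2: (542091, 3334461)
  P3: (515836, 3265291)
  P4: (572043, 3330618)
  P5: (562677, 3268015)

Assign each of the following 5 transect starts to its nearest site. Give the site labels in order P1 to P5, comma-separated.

Spur, Cove, Basin, Terrace, Draw

P1 → Spur (d²=1381899049.00)
P2 → Cove (d²=324607337.00)
P3 → Basin (d²=201555058.00)
P4 → Terrace (d²=214693865.00)
P5 → Draw (d²=878168356.00)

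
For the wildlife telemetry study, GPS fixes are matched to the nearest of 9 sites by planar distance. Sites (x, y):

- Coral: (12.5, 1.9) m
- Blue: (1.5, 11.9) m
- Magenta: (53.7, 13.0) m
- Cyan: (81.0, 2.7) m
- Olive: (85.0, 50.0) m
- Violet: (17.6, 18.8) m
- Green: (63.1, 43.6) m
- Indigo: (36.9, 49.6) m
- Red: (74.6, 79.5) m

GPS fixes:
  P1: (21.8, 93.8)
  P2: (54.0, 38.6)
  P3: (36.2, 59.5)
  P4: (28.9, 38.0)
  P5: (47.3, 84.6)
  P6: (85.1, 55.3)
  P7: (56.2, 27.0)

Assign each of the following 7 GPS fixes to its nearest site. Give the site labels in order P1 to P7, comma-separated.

Indigo, Green, Indigo, Indigo, Red, Olive, Magenta

P1 → Indigo (d²=2181.65)
P2 → Green (d²=107.81)
P3 → Indigo (d²=98.50)
P4 → Indigo (d²=198.56)
P5 → Red (d²=771.30)
P6 → Olive (d²=28.10)
P7 → Magenta (d²=202.25)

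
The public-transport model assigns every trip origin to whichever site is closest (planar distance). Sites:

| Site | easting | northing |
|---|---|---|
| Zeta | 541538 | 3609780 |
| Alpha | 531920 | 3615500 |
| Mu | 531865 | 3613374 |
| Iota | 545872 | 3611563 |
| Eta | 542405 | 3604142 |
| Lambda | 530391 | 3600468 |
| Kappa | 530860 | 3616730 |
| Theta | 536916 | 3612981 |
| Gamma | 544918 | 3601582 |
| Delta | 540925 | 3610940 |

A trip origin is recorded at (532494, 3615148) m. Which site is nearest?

Squared distances to each site:
Zeta: 110609360.000; Alpha: 453380.000; Mu: 3542717.000; Iota: 191823109.000; Eta: 219359957.000; Lambda: 219925009.000; Kappa: 5172680.000; Theta: 24249973.000; Gamma: 338392132.000; Delta: 88789025.000.
Minimum at Alpha.

Alpha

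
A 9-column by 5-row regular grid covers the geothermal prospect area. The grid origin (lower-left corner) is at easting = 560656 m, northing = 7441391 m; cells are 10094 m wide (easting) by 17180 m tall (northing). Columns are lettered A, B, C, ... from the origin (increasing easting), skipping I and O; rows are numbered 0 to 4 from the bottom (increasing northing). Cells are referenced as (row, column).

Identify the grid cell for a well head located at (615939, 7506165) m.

Column index: ⌊(615939 − 560656) / 10094⌋ = ⌊5.477⌋ = 5 → column F
Row offset from origin: ⌊(7506165 − 7441391) / 17180⌋ = ⌊3.770⌋ = 3 → row 3

(3, F)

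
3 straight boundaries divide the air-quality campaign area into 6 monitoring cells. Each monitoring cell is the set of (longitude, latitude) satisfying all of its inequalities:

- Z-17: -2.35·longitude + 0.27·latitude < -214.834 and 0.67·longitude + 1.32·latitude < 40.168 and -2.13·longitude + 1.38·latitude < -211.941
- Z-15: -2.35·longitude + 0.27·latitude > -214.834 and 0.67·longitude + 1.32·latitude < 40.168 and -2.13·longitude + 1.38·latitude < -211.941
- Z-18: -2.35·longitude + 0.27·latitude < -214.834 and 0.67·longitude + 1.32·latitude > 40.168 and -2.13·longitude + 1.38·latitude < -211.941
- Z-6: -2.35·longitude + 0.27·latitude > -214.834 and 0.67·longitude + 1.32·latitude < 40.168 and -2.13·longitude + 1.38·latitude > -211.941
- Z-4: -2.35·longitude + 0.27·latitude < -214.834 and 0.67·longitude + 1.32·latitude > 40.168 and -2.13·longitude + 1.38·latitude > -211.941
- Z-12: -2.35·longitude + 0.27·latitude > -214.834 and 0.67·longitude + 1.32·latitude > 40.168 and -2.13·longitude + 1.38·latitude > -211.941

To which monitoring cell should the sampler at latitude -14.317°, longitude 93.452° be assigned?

Z-18

-2.35·93.452 + 0.27·-14.317 = -223.478, which is < -214.834
0.67·93.452 + 1.32·-14.317 = 43.714, which is > 40.168
-2.13·93.452 + 1.38·-14.317 = -218.810, which is < -211.941
This sign pattern matches Z-18.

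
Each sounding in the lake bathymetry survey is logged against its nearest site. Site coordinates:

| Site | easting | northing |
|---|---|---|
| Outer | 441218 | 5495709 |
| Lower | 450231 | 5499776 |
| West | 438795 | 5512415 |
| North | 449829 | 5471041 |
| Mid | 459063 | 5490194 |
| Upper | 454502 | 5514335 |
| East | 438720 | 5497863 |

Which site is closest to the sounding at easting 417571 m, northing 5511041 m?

Squared distances to each site:
Outer: 794250833.000; Lower: 1193575825.000; West: 452346052.000; North: 2640578564.000; Mid: 2156183473.000; Upper: 1374749197.000; East: 620939885.000.
Minimum at West.

West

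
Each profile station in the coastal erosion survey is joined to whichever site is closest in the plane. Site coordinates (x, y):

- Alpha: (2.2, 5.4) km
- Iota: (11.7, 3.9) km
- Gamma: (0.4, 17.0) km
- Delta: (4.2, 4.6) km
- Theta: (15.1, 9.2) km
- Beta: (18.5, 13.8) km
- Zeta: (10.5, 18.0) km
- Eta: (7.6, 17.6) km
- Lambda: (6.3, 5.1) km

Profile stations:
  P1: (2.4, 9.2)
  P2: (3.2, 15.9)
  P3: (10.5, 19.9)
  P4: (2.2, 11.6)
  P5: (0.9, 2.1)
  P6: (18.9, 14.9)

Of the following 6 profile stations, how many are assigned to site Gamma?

P1 → Alpha
P2 → Gamma
P3 → Zeta
P4 → Gamma
P5 → Alpha
P6 → Beta
2 of the 6 go to Gamma.

2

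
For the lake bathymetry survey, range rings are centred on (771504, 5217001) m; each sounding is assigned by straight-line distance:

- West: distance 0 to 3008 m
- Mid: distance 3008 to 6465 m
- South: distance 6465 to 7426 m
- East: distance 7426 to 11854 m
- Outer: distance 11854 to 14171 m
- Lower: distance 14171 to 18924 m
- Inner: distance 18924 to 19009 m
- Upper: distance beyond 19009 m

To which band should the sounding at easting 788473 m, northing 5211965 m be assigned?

Distance = √((788473−771504)² + (5211965−5217001)²) = √(287946961.000 + 25361296.000) = 17700.516 m.
14171 ≤ 17700.516 < 18924 → Lower.

Lower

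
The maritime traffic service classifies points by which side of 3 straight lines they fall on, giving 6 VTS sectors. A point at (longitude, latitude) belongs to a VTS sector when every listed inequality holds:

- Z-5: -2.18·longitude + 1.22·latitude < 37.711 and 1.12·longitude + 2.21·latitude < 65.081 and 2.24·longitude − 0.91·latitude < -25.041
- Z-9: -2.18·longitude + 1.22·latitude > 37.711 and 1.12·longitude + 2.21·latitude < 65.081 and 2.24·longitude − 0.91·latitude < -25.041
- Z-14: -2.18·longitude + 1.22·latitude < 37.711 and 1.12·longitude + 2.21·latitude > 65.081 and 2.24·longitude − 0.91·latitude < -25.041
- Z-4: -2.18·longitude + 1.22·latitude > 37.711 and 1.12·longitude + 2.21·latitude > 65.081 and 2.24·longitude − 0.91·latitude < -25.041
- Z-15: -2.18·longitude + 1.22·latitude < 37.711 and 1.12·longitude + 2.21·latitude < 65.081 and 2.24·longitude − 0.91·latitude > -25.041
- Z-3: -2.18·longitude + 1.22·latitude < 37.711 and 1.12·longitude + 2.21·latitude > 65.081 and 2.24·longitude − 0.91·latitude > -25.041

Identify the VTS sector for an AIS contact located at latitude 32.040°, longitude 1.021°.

-2.18·1.021 + 1.22·32.040 = 36.863, which is < 37.711
1.12·1.021 + 2.21·32.040 = 71.952, which is > 65.081
2.24·1.021 − 0.91·32.040 = -26.869, which is < -25.041
This sign pattern matches Z-14.

Z-14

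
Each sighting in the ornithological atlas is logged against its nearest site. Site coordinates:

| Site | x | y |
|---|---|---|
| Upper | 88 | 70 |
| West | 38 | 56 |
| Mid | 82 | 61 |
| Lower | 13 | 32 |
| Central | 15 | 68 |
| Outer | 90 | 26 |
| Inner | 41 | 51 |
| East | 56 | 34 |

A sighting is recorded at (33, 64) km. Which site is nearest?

West

Squared distances to each site:
Upper: 3061.000; West: 89.000; Mid: 2410.000; Lower: 1424.000; Central: 340.000; Outer: 4693.000; Inner: 233.000; East: 1429.000.
Minimum at West.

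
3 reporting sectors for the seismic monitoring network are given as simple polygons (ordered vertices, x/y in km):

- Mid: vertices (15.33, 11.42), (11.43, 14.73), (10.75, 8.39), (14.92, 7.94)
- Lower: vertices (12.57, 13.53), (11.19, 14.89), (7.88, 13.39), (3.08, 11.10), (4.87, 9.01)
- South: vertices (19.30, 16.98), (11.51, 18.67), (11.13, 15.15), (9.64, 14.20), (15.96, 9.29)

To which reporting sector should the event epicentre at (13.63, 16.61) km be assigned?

Cast a ray rightward from (13.63, 16.61). For each polygon, the edges (by vertex number in listed order) whose endpoints lie on opposite sides of y = 16.61, where each meets that height, and whether that is right or left of the point:
Mid: no edge straddles that height → 0 crossings.
Lower: no edge straddles that height → 0 crossings.
South: 2–3 at x≈11.288 (left), 5–1 at x≈19.139 (right) → 1 crossing.
Only South has an odd count, so the point is inside South.

South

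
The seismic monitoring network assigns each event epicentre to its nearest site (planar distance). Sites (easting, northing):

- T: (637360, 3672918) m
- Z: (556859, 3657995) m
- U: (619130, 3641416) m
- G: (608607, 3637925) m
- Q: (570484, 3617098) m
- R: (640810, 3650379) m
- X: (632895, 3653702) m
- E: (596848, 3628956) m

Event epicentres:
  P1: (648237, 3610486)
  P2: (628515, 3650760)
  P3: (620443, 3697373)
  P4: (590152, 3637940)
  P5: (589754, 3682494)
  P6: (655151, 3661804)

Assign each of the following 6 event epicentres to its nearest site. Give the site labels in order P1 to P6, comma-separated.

R, X, T, E, Z, R

P1 → R (d²=1646611778.00)
P2 → X (d²=27839764.00)
P3 → T (d²=884231914.00)
P4 → E (d²=125548672.00)
P5 → Z (d²=1682282026.00)
P6 → R (d²=336194906.00)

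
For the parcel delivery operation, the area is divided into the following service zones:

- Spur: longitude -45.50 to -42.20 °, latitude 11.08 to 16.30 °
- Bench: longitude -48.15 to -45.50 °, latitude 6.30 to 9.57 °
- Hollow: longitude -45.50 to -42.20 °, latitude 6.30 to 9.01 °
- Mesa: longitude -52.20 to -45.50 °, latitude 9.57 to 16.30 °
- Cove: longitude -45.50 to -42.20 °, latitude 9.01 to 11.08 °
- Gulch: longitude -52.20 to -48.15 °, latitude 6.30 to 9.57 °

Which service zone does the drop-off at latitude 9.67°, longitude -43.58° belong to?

The point has longitude = -43.58 and latitude = 9.67.
Only Cove satisfies -45.50 ≤ longitude ≤ -42.20 and 9.01 ≤ latitude ≤ 11.08.

Cove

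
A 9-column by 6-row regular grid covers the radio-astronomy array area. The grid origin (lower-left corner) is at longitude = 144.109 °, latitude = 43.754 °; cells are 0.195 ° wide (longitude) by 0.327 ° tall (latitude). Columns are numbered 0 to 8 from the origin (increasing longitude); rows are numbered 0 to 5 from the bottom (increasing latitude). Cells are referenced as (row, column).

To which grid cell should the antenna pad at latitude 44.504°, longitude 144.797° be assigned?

Column index: ⌊(144.797 − 144.109) / 0.195⌋ = ⌊3.528⌋ = 3
Row offset from origin: ⌊(44.504 − 43.754) / 0.327⌋ = ⌊2.294⌋ = 2 → row 2

(2, 3)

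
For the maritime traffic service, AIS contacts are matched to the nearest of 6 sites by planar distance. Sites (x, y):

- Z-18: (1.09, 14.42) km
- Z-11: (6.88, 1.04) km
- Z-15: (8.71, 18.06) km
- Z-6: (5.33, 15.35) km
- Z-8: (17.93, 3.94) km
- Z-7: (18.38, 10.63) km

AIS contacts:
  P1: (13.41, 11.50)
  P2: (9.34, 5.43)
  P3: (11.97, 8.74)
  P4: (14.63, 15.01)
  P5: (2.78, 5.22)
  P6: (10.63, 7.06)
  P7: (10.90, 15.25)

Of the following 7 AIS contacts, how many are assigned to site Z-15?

1

P1 → Z-7
P2 → Z-11
P3 → Z-7
P4 → Z-7
P5 → Z-11
P6 → Z-11
P7 → Z-15
1 of the 7 goes to Z-15.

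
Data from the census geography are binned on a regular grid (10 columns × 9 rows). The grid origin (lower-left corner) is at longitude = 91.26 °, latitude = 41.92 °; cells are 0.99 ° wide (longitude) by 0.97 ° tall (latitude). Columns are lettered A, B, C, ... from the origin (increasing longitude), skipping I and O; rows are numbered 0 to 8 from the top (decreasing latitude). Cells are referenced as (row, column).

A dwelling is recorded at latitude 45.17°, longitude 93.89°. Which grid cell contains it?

(5, C)

Column index: ⌊(93.89 − 91.26) / 0.99⌋ = ⌊2.657⌋ = 2 → column C
Row offset from origin: ⌊(45.17 − 41.92) / 0.97⌋ = ⌊3.351⌋ = 3 → row 5 (counted from top)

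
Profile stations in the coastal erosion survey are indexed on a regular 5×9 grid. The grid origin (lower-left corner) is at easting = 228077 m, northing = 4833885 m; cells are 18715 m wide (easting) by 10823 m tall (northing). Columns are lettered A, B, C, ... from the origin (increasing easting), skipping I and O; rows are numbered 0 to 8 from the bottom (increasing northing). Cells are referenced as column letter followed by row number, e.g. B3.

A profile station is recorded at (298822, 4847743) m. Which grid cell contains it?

D1

Column index: ⌊(298822 − 228077) / 18715⌋ = ⌊3.780⌋ = 3 → column D
Row offset from origin: ⌊(4847743 − 4833885) / 10823⌋ = ⌊1.280⌋ = 1 → row 1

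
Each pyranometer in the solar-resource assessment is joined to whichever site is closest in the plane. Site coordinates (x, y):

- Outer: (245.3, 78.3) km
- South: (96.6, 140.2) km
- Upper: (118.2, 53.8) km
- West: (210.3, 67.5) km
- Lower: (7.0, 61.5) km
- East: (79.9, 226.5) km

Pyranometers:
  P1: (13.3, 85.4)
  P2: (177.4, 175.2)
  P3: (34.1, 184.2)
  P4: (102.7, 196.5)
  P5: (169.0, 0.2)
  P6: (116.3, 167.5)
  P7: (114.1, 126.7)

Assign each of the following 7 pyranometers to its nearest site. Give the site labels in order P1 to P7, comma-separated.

Lower, South, East, East, Upper, South, South

P1 → Lower (d²=610.90)
P2 → South (d²=7753.64)
P3 → East (d²=3886.93)
P4 → East (d²=1419.84)
P5 → Upper (d²=5453.60)
P6 → South (d²=1133.38)
P7 → South (d²=488.50)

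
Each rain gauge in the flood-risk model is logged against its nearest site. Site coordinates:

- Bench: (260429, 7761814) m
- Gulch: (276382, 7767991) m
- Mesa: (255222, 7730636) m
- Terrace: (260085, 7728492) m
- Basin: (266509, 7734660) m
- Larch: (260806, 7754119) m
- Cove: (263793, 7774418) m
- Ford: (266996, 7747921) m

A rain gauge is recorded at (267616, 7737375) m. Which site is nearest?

Squared distances to each site:
Bench: 648917690.000; Gulch: 1014182212.000; Mesa: 199025357.000; Terrace: 135623650.000; Basin: 8596674.000; Larch: 326737636.000; Cove: 1386799178.000; Ford: 111602516.000.
Minimum at Basin.

Basin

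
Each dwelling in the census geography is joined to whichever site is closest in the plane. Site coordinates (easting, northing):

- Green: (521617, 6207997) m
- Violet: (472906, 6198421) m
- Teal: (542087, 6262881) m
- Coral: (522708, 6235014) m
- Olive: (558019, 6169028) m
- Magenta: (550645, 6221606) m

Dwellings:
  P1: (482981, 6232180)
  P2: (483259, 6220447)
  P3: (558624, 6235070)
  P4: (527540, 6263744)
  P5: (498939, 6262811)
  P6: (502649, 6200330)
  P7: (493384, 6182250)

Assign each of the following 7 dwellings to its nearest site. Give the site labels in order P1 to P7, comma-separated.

P1 → Violet (d²=1241175706.00)
P2 → Violet (d²=592329285.00)
P3 → Magenta (d²=244943737.00)
P4 → Teal (d²=212359978.00)
P5 → Coral (d²=1337638570.00)
P6 → Green (d²=418567913.00)
P7 → Violet (d²=680849725.00)

Violet, Violet, Magenta, Teal, Coral, Green, Violet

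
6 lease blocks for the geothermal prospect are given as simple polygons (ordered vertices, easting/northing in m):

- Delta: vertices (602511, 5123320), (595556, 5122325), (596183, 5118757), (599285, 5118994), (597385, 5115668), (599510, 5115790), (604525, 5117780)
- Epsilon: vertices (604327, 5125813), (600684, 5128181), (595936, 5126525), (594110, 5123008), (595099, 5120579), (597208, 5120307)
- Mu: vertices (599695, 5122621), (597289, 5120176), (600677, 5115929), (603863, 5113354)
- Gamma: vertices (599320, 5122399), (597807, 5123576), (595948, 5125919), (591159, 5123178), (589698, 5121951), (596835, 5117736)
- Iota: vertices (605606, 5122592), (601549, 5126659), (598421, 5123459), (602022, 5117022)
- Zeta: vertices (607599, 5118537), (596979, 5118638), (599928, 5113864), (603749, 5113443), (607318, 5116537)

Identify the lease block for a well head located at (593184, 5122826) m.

Cast a ray rightward from (593184, 5122826). For each polygon, the edges (by vertex number in listed order) whose endpoints lie on opposite sides of northing = 5122826, where each meets that height, and whether that is right or left of the point:
Delta: 1–2 at easting≈599058.0 (right), 7–1 at easting≈602690.6 (right) → 2 crossings.
Epsilon: 4–5 at easting≈594184.1 (right), 6–1 at easting≈600464.9 (right) → 2 crossings.
Mu: no edge straddles that height → 0 crossings.
Gamma: 1–2 at easting≈598771.1 (right), 4–5 at easting≈590739.9 (left) → 1 crossing.
Iota: 1–2 at easting≈605372.6 (right), 3–4 at easting≈598775.1 (right) → 2 crossings.
Zeta: no edge straddles that height → 0 crossings.
Only Gamma has an odd count, so the point is inside Gamma.

Gamma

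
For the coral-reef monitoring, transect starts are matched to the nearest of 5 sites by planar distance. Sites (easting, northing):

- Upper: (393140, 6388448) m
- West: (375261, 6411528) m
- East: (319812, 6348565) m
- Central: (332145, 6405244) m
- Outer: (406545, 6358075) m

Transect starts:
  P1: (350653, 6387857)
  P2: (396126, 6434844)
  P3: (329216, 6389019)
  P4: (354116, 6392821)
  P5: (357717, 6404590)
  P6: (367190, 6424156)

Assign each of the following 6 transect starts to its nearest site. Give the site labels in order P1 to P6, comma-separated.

Central, West, Central, Central, West, West

P1 → Central (d²=644853833.00)
P2 → West (d²=978984081.00)
P3 → Central (d²=271829666.00)
P4 → Central (d²=637055770.00)
P5 → West (d²=355927780.00)
P6 → West (d²=224607425.00)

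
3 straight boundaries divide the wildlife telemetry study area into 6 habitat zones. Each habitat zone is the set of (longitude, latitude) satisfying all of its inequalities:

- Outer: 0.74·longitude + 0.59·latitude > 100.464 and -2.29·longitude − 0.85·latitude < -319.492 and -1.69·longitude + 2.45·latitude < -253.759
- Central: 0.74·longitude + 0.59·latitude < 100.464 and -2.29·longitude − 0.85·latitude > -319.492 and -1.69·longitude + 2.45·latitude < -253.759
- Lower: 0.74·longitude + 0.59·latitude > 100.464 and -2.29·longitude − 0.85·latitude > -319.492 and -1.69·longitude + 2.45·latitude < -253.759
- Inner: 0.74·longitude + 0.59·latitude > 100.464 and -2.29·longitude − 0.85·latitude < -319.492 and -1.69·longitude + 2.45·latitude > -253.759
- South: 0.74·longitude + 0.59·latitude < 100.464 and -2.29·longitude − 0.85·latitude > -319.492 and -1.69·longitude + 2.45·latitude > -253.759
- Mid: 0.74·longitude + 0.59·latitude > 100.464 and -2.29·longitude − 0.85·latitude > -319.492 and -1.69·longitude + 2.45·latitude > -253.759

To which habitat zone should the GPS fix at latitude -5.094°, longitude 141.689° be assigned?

Inner

0.74·141.689 + 0.59·-5.094 = 101.844, which is > 100.464
-2.29·141.689 − 0.85·-5.094 = -320.138, which is < -319.492
-1.69·141.689 + 2.45·-5.094 = -251.935, which is > -253.759
This sign pattern matches Inner.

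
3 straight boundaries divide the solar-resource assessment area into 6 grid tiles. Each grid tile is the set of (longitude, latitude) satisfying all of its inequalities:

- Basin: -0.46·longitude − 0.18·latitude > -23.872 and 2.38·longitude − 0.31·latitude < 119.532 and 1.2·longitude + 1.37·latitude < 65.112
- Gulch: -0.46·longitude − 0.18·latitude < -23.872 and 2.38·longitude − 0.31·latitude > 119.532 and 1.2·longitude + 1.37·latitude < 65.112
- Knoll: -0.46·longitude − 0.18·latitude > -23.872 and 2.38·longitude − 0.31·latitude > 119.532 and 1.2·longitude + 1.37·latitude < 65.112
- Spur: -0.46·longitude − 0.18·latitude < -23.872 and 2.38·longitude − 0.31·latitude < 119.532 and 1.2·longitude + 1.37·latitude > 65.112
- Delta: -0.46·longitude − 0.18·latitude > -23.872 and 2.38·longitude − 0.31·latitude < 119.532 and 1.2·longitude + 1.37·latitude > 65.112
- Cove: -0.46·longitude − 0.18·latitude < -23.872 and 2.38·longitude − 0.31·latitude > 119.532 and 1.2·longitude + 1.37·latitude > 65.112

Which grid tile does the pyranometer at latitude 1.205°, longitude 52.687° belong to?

-0.46·52.687 − 0.18·1.205 = -24.453, which is < -23.872
2.38·52.687 − 0.31·1.205 = 125.022, which is > 119.532
1.2·52.687 + 1.37·1.205 = 64.875, which is < 65.112
This sign pattern matches Gulch.

Gulch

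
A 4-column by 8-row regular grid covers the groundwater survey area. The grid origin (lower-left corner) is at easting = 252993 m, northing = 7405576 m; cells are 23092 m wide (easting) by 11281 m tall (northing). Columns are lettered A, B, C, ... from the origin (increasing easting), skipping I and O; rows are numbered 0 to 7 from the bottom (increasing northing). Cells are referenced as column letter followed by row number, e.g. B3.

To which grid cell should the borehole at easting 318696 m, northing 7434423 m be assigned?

Column index: ⌊(318696 − 252993) / 23092⌋ = ⌊2.845⌋ = 2 → column C
Row offset from origin: ⌊(7434423 − 7405576) / 11281⌋ = ⌊2.557⌋ = 2 → row 2

C2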